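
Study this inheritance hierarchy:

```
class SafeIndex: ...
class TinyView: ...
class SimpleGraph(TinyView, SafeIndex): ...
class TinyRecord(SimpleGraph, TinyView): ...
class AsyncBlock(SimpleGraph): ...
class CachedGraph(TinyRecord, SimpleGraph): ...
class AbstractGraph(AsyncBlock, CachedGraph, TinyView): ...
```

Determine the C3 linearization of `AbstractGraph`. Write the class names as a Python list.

L[AbstractGraph] = AbstractGraph + merge(L[AsyncBlock], L[CachedGraph], L[TinyView], [AsyncBlock CachedGraph TinyView])
  take AsyncBlock:  [AsyncBlock SimpleGraph TinyView SafeIndex object] + [CachedGraph TinyRecord SimpleGraph TinyView SafeIndex object] + [TinyView object] + [AsyncBlock CachedGraph TinyView]
  take CachedGraph:  [SimpleGraph TinyView SafeIndex object] + [CachedGraph TinyRecord SimpleGraph TinyView SafeIndex object] + [TinyView object] + [CachedGraph TinyView]
  take TinyRecord:  [SimpleGraph TinyView SafeIndex object] + [TinyRecord SimpleGraph TinyView SafeIndex object] + [TinyView object] + [TinyView]
  take SimpleGraph:  [SimpleGraph TinyView SafeIndex object] + [SimpleGraph TinyView SafeIndex object] + [TinyView object] + [TinyView]
  take TinyView:  [TinyView SafeIndex object] + [TinyView SafeIndex object] + [TinyView object] + [TinyView]
  take SafeIndex:  [SafeIndex object] + [SafeIndex object] + [object]
  take object:  [object] + [object] + [object]

[AbstractGraph, AsyncBlock, CachedGraph, TinyRecord, SimpleGraph, TinyView, SafeIndex, object]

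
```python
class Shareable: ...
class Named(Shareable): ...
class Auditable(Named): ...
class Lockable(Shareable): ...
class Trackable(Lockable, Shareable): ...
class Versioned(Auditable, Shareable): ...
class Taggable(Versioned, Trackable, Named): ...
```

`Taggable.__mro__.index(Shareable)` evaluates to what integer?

6

L[Taggable] = Taggable + merge(L[Versioned], L[Trackable], L[Named], [Versioned Trackable Named])
  take Versioned:  [Versioned Auditable Named Shareable object] + [Trackable Lockable Shareable object] + [Named Shareable object] + [Versioned Trackable Named]
  take Auditable:  [Auditable Named Shareable object] + [Trackable Lockable Shareable object] + [Named Shareable object] + [Trackable Named]
  take Trackable:  [Named Shareable object] + [Trackable Lockable Shareable object] + [Named Shareable object] + [Trackable Named]
  take Named:  [Named Shareable object] + [Lockable Shareable object] + [Named Shareable object] + [Named]
  take Lockable:  [Shareable object] + [Lockable Shareable object] + [Shareable object]
  take Shareable:  [Shareable object] + [Shareable object] + [Shareable object]
  take object:  [object] + [object] + [object]
MRO: Taggable Versioned Auditable Trackable Named Lockable Shareable object
Shareable sits at index 6.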